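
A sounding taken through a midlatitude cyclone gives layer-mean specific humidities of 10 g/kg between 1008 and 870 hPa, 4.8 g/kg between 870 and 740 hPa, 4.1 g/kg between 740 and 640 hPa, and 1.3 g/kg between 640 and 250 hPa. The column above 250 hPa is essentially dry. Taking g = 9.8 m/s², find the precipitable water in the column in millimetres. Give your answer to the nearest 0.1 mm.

Precipitable water is the column-integrated vapour mass per unit area: PW = (1/g) Σ q̄ Δp, with q in kg/kg and Δp in Pa (1 kg/m² of water = 1 mm).
Layer 1008–870 hPa: Δp = 138 hPa = 13800 Pa, q̄ = 0.01 kg/kg → 0.01 × 13800 / 9.8 = 14.08 mm
Layer 870–740 hPa: Δp = 130 hPa = 13000 Pa, q̄ = 0.0048 kg/kg → 0.0048 × 13000 / 9.8 = 6.37 mm
Layer 740–640 hPa: Δp = 100 hPa = 10000 Pa, q̄ = 0.0041 kg/kg → 0.0041 × 10000 / 9.8 = 4.18 mm
Layer 640–250 hPa: Δp = 390 hPa = 39000 Pa, q̄ = 0.0013 kg/kg → 0.0013 × 39000 / 9.8 = 5.17 mm
PW = 14.08 + 6.37 + 4.18 + 5.17 = 29.80 ≈ 29.8 mm.

PW ≈ 29.8 mm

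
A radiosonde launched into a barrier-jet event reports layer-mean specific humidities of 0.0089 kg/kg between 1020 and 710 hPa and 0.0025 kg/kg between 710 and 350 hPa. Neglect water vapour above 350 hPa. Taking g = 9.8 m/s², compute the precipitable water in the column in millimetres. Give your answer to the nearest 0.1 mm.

Precipitable water is the column-integrated vapour mass per unit area: PW = (1/g) Σ q̄ Δp, with q in kg/kg and Δp in Pa (1 kg/m² of water = 1 mm).
Layer 1020–710 hPa: Δp = 310 hPa = 31000 Pa, q̄ = 0.0089 kg/kg → 0.0089 × 31000 / 9.8 = 28.15 mm
Layer 710–350 hPa: Δp = 360 hPa = 36000 Pa, q̄ = 0.0025 kg/kg → 0.0025 × 36000 / 9.8 = 9.18 mm
PW = 28.15 + 9.18 = 37.33 ≈ 37.3 mm.

PW ≈ 37.3 mm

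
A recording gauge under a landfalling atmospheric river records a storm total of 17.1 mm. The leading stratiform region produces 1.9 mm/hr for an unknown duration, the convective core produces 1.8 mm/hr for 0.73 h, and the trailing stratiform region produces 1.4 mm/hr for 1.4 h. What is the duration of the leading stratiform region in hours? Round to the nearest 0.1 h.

Known phases: 1.8 × 0.73 + 1.4 × 1.4 = 1.314 + 1.96 = 3.274 mm.
Remaining depth = 17.1 − 3.274 = 13.826 mm.
Duration = 13.826 / 1.9 = 7.3 h.

duration ≈ 7.3 h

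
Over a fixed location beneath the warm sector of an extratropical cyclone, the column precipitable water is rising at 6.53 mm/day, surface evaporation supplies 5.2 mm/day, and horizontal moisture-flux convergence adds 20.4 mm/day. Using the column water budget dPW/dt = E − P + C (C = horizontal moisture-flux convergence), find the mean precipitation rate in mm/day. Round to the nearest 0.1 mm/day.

dPW/dt = +6.53 mm/day.
P = E + C − dPW/dt = 5.2 + (20.4) − (+6.53) = 19.1 mm/day.

P ≈ 19.1 mm/day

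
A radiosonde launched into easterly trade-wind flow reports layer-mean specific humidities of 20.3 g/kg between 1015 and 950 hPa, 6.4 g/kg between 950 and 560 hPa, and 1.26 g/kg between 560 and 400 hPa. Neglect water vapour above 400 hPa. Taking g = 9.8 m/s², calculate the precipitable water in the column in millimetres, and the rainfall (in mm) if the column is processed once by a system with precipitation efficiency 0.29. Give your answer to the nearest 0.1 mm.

PW ≈ 41.0 mm; rainfall ≈ 11.9 mm

Precipitable water is the column-integrated vapour mass per unit area: PW = (1/g) Σ q̄ Δp, with q in kg/kg and Δp in Pa (1 kg/m² of water = 1 mm).
Layer 1015–950 hPa: Δp = 65 hPa = 6500 Pa, q̄ = 0.0203 kg/kg → 0.0203 × 6500 / 9.8 = 13.46 mm
Layer 950–560 hPa: Δp = 390 hPa = 39000 Pa, q̄ = 0.0064 kg/kg → 0.0064 × 39000 / 9.8 = 25.47 mm
Layer 560–400 hPa: Δp = 160 hPa = 16000 Pa, q̄ = 0.00126 kg/kg → 0.00126 × 16000 / 9.8 = 2.06 mm
PW = 13.46 + 25.47 + 2.06 = 40.99 ≈ 41.0 mm.
Rainfall = ε × PW = 0.29 × 41.0 = 11.9 mm.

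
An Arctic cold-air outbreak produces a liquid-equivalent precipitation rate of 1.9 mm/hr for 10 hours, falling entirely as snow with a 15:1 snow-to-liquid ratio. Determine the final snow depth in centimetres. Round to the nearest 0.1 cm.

snow depth ≈ 28.5 cm

Liquid-equivalent depth = 1.9 × 10 = 19 mm.
Snow depth = 19 mm × 15 = 285 mm = 28.5 cm.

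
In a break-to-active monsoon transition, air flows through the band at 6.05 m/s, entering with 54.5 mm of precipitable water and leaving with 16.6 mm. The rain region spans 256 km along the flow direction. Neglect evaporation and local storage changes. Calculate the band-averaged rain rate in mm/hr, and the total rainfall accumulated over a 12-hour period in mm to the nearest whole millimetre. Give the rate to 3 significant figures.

Column moisture flux per unit crosswind length is F = V × PW.
Inflow: F_in = 6.05 × 54.5 = 329.725 mm·m/s
Outflow: F_out = 6.05 × 16.6 = 100.43 mm·m/s
Steady-state rate R = (F_in − F_out)/L = (329.725 − 100.43) / 256000 m = 8.957e-04 mm/s.
R = 8.957e-04 × 3600 = 3.22 mm/hr.
Over 12 h: total = 3.22 × 12 = 38.64 ≈ 39 mm.

R ≈ 3.22 mm/hr; total ≈ 39 mm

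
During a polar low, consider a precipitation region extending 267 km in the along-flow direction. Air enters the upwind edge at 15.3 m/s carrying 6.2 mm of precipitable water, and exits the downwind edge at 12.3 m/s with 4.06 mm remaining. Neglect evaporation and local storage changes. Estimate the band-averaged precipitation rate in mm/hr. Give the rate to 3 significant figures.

Column moisture flux per unit crosswind length is F = V × PW.
Inflow: F_in = 15.3 × 6.2 = 94.86 mm·m/s
Outflow: F_out = 12.3 × 4.06 = 49.938 mm·m/s
Steady-state rate R = (F_in − F_out)/L = (94.86 − 49.938) / 267000 m = 1.682e-04 mm/s.
R = 1.682e-04 × 3600 = 0.606 mm/hr.

R ≈ 0.606 mm/hr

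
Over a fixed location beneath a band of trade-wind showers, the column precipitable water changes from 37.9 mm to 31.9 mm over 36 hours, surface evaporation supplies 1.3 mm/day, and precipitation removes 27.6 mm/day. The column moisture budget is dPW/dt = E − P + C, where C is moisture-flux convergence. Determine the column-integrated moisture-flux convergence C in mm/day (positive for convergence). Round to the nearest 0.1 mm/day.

dPW/dt = (31.9 − 37.9) mm / (36/24 day) = -4.000 mm/day.
C = dPW/dt − E + P = (-4.000) − 1.3 + 27.6 = 22.3 mm/day.

C ≈ 22.3 mm/day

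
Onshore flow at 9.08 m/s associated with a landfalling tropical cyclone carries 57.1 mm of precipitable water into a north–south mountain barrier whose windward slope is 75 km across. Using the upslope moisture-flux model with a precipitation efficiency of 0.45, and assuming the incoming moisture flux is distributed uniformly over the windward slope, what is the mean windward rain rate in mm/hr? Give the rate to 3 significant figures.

R ≈ 11.2 mm/hr

Incoming column moisture flux per unit ridge length: F = V × PW = 9.08 × 57.1 = 518.468 mm·m/s.
Spread over the 75 km slope with efficiency ε = 0.45: R = ε·F/W = 0.45 × 518.468 / 75000 m = 3.111e-03 mm/s.
R = 3.111e-03 × 3600 = 11.2 mm/hr.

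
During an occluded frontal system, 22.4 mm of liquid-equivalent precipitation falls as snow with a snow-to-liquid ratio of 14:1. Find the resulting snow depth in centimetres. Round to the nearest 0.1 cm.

snow depth ≈ 31.4 cm

Snow depth = liquid × ratio = 22.4 mm × 14 = 313.6 mm = 31.4 cm.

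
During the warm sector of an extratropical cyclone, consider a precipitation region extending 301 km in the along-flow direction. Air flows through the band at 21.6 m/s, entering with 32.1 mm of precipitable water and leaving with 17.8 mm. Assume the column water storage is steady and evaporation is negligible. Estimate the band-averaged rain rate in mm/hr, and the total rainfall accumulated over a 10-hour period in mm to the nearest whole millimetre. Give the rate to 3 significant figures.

R ≈ 3.69 mm/hr; total ≈ 37 mm

Column moisture flux per unit crosswind length is F = V × PW.
Inflow: F_in = 21.6 × 32.1 = 693.36 mm·m/s
Outflow: F_out = 21.6 × 17.8 = 384.48 mm·m/s
Steady-state rate R = (F_in − F_out)/L = (693.36 − 384.48) / 301000 m = 1.026e-03 mm/s.
R = 1.026e-03 × 3600 = 3.69 mm/hr.
Over 10 h: total = 3.69 × 10 = 36.9 ≈ 37 mm.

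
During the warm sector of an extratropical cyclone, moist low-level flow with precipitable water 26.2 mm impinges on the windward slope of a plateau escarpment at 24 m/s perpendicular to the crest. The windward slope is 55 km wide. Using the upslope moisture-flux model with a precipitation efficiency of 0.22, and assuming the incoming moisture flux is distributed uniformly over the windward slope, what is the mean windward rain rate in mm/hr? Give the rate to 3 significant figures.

R ≈ 9.05 mm/hr

Incoming column moisture flux per unit ridge length: F = V × PW = 24 × 26.2 = 628.8 mm·m/s.
Spread over the 55 km slope with efficiency ε = 0.22: R = ε·F/W = 0.22 × 628.8 / 55000 m = 2.515e-03 mm/s.
R = 2.515e-03 × 3600 = 9.05 mm/hr.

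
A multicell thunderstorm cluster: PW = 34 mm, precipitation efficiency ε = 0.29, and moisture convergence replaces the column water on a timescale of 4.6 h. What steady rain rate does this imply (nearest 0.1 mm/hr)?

Each overturning extracts ε × PW = 0.29 × 34 = 9.86 mm.
Rate = ε·PW / τ = 9.86 / 4.6 h = 2.1 mm/hr.

R ≈ 2.1 mm/hr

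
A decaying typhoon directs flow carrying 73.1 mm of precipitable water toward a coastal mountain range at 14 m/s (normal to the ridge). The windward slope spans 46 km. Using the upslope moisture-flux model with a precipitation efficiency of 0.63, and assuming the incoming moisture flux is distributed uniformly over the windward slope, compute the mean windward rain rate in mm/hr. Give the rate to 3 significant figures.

Incoming column moisture flux per unit ridge length: F = V × PW = 14 × 73.1 = 1023.4 mm·m/s.
Spread over the 46 km slope with efficiency ε = 0.63: R = ε·F/W = 0.63 × 1023.4 / 46000 m = 1.402e-02 mm/s.
R = 1.402e-02 × 3600 = 50.5 mm/hr.

R ≈ 50.5 mm/hr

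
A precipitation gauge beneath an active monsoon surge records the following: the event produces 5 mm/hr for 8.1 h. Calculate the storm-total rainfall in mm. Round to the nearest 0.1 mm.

total ≈ 40.5 mm

Total = Σ Rᵢ Δtᵢ = 5 × 8.1
      = 40.5 = 40.5 mm.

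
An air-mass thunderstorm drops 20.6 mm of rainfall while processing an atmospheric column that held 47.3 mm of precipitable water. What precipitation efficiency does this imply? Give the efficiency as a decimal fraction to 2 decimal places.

ε = rainfall / PW = 20.6 / 47.3 = 0.44.

ε ≈ 0.44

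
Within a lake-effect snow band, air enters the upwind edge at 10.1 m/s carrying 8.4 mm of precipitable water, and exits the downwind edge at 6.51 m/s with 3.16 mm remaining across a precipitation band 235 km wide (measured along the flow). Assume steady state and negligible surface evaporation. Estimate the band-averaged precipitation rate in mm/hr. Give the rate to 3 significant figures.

R ≈ 0.985 mm/hr

Column moisture flux per unit crosswind length is F = V × PW.
Inflow: F_in = 10.1 × 8.4 = 84.84 mm·m/s
Outflow: F_out = 6.51 × 3.16 = 20.5716 mm·m/s
Steady-state rate R = (F_in − F_out)/L = (84.84 − 20.5716) / 235000 m = 2.735e-04 mm/s.
R = 2.735e-04 × 3600 = 0.985 mm/hr.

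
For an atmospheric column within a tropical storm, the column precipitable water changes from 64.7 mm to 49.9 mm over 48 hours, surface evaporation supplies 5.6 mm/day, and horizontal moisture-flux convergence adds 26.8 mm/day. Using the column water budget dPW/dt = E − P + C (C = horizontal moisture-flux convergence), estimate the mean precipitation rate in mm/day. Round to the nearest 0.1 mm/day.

dPW/dt = (49.9 − 64.7) mm / (48/24 day) = -7.400 mm/day.
P = E + C − dPW/dt = 5.6 + (26.8) − (-7.400) = 39.8 mm/day.

P ≈ 39.8 mm/day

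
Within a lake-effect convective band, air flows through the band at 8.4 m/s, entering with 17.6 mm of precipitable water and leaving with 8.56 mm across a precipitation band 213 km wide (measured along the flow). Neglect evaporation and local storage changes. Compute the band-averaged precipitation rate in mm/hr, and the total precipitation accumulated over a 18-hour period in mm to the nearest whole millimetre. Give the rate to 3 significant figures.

R ≈ 1.28 mm/hr; total ≈ 23 mm

Column moisture flux per unit crosswind length is F = V × PW.
Inflow: F_in = 8.4 × 17.6 = 147.84 mm·m/s
Outflow: F_out = 8.4 × 8.56 = 71.904 mm·m/s
Steady-state rate R = (F_in − F_out)/L = (147.84 − 71.904) / 213000 m = 3.565e-04 mm/s.
R = 3.565e-04 × 3600 = 1.28 mm/hr.
Over 18 h: total = 1.28 × 18 = 23.04 ≈ 23 mm.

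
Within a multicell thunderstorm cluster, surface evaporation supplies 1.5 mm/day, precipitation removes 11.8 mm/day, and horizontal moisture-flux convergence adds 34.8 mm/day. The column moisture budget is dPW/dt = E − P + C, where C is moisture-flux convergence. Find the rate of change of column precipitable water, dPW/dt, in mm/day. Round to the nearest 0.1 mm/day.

dPW/dt = E − P + C = 1.5 − 11.8 + (34.8) = 24.5 mm/day.

dPW/dt ≈ 24.5 mm/day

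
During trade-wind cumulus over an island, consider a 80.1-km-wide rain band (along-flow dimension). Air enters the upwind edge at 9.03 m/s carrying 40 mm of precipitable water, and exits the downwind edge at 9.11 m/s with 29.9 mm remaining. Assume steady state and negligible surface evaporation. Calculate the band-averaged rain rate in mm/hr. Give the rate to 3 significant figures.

R ≈ 3.99 mm/hr

Column moisture flux per unit crosswind length is F = V × PW.
Inflow: F_in = 9.03 × 40 = 361.2 mm·m/s
Outflow: F_out = 9.11 × 29.9 = 272.389 mm·m/s
Steady-state rate R = (F_in − F_out)/L = (361.2 − 272.389) / 80100 m = 1.109e-03 mm/s.
R = 1.109e-03 × 3600 = 3.99 mm/hr.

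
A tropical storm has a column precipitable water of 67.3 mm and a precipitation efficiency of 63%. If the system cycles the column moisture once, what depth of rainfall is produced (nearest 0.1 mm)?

Rainfall = ε × PW = 0.63 × 67.3 = 42.4 mm.

rainfall ≈ 42.4 mm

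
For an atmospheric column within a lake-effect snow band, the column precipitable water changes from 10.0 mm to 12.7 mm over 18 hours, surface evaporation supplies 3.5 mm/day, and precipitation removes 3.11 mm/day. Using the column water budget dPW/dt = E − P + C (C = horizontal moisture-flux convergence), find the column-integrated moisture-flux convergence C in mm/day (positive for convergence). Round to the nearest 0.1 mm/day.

C ≈ 3.2 mm/day

dPW/dt = (12.7 − 10.0) mm / (18/24 day) = +3.600 mm/day.
C = dPW/dt − E + P = (+3.600) − 3.5 + 3.11 = 3.2 mm/day.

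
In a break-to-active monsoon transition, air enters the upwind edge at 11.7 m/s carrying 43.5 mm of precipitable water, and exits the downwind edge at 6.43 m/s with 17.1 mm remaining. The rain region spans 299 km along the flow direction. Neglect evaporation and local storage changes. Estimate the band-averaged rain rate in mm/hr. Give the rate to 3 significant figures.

R ≈ 4.80 mm/hr

Column moisture flux per unit crosswind length is F = V × PW.
Inflow: F_in = 11.7 × 43.5 = 508.95 mm·m/s
Outflow: F_out = 6.43 × 17.1 = 109.953 mm·m/s
Steady-state rate R = (F_in − F_out)/L = (508.95 − 109.953) / 299000 m = 1.334e-03 mm/s.
R = 1.334e-03 × 3600 = 4.80 mm/hr.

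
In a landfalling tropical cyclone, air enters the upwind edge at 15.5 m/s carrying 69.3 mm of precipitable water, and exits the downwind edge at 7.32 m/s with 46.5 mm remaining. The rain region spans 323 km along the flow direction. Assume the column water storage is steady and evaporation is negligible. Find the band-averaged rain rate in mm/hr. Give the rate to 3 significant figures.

Column moisture flux per unit crosswind length is F = V × PW.
Inflow: F_in = 15.5 × 69.3 = 1074.15 mm·m/s
Outflow: F_out = 7.32 × 46.5 = 340.38 mm·m/s
Steady-state rate R = (F_in − F_out)/L = (1074.15 − 340.38) / 323000 m = 2.272e-03 mm/s.
R = 2.272e-03 × 3600 = 8.18 mm/hr.

R ≈ 8.18 mm/hr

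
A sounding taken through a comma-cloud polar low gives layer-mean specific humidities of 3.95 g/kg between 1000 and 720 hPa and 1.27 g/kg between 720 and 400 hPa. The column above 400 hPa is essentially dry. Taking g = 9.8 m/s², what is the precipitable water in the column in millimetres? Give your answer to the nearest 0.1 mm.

PW ≈ 15.4 mm

Precipitable water is the column-integrated vapour mass per unit area: PW = (1/g) Σ q̄ Δp, with q in kg/kg and Δp in Pa (1 kg/m² of water = 1 mm).
Layer 1000–720 hPa: Δp = 280 hPa = 28000 Pa, q̄ = 0.00395 kg/kg → 0.00395 × 28000 / 9.8 = 11.29 mm
Layer 720–400 hPa: Δp = 320 hPa = 32000 Pa, q̄ = 0.00127 kg/kg → 0.00127 × 32000 / 9.8 = 4.15 mm
PW = 11.29 + 4.15 = 15.44 ≈ 15.4 mm.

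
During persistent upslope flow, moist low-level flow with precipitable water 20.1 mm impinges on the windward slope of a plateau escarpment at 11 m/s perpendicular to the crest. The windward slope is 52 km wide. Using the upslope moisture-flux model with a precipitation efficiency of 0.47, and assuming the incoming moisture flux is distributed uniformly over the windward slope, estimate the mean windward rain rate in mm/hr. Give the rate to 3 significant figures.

R ≈ 7.19 mm/hr

Incoming column moisture flux per unit ridge length: F = V × PW = 11 × 20.1 = 221.1 mm·m/s.
Spread over the 52 km slope with efficiency ε = 0.47: R = ε·F/W = 0.47 × 221.1 / 52000 m = 1.998e-03 mm/s.
R = 1.998e-03 × 3600 = 7.19 mm/hr.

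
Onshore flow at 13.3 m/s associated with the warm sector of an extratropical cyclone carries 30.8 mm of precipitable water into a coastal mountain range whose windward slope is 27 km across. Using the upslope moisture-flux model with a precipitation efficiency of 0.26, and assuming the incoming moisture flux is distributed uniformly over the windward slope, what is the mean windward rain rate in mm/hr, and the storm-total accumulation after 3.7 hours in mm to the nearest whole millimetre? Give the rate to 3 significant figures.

Incoming column moisture flux per unit ridge length: F = V × PW = 13.3 × 30.8 = 409.64 mm·m/s.
Spread over the 27 km slope with efficiency ε = 0.26: R = ε·F/W = 0.26 × 409.64 / 27000 m = 3.945e-03 mm/s.
R = 3.945e-03 × 3600 = 14.2 mm/hr.
Over 3.7 h: total = 14.2 × 3.7 = 52.54 ≈ 53 mm.

R ≈ 14.2 mm/hr; total ≈ 53 mm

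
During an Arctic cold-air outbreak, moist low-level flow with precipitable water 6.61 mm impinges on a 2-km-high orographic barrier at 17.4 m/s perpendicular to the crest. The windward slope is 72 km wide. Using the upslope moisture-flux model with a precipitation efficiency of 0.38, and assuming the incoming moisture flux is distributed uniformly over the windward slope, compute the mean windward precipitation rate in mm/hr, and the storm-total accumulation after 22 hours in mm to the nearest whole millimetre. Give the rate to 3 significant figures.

Incoming column moisture flux per unit ridge length: F = V × PW = 17.4 × 6.61 = 115.014 mm·m/s.
Spread over the 72 km slope with efficiency ε = 0.38: R = ε·F/W = 0.38 × 115.014 / 72000 m = 6.070e-04 mm/s.
R = 6.070e-04 × 3600 = 2.19 mm/hr.
Over 22 h: total = 2.19 × 22 = 48.18 ≈ 48 mm.

R ≈ 2.19 mm/hr; total ≈ 48 mm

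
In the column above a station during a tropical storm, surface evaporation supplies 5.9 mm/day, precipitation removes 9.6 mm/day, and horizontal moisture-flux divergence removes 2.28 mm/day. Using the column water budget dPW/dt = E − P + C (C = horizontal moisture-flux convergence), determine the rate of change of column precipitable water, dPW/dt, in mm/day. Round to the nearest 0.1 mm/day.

dPW/dt ≈ -6.0 mm/day

dPW/dt = E − P + C = 5.9 − 9.6 + (-2.28) = -6.0 mm/day.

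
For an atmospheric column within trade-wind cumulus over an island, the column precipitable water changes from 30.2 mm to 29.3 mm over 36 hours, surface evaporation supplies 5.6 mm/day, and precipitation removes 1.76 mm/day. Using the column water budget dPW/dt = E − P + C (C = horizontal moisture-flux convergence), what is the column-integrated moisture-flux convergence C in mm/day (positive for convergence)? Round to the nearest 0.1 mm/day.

C ≈ -4.4 mm/day

dPW/dt = (29.3 − 30.2) mm / (36/24 day) = -0.600 mm/day.
C = dPW/dt − E + P = (-0.600) − 5.6 + 1.76 = -4.4 mm/day.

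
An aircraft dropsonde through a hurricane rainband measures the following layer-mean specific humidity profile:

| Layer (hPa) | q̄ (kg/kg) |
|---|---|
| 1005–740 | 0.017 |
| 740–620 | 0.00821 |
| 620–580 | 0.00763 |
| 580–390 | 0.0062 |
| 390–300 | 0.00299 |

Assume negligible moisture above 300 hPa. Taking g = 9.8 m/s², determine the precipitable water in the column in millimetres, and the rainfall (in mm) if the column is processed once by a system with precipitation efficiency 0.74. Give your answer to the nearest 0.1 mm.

PW ≈ 73.9 mm; rainfall ≈ 54.7 mm

Precipitable water is the column-integrated vapour mass per unit area: PW = (1/g) Σ q̄ Δp, with q in kg/kg and Δp in Pa (1 kg/m² of water = 1 mm).
Layer 1005–740 hPa: Δp = 265 hPa = 26500 Pa, q̄ = 0.017 kg/kg → 0.017 × 26500 / 9.8 = 45.97 mm
Layer 740–620 hPa: Δp = 120 hPa = 12000 Pa, q̄ = 0.00821 kg/kg → 0.00821 × 12000 / 9.8 = 10.05 mm
Layer 620–580 hPa: Δp = 40 hPa = 4000 Pa, q̄ = 0.00763 kg/kg → 0.00763 × 4000 / 9.8 = 3.11 mm
Layer 580–390 hPa: Δp = 190 hPa = 19000 Pa, q̄ = 0.0062 kg/kg → 0.0062 × 19000 / 9.8 = 12.02 mm
Layer 390–300 hPa: Δp = 90 hPa = 9000 Pa, q̄ = 0.00299 kg/kg → 0.00299 × 9000 / 9.8 = 2.75 mm
PW = 45.97 + 10.05 + 3.11 + 12.02 + 2.75 = 73.90 ≈ 73.9 mm.
Rainfall = ε × PW = 0.74 × 73.9 = 54.7 mm.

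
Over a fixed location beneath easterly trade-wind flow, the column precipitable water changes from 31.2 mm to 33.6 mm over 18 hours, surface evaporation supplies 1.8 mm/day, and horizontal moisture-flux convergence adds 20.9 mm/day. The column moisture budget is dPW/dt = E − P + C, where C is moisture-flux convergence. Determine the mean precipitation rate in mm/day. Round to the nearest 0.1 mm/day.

P ≈ 19.5 mm/day

dPW/dt = (33.6 − 31.2) mm / (18/24 day) = +3.200 mm/day.
P = E + C − dPW/dt = 1.8 + (20.9) − (+3.200) = 19.5 mm/day.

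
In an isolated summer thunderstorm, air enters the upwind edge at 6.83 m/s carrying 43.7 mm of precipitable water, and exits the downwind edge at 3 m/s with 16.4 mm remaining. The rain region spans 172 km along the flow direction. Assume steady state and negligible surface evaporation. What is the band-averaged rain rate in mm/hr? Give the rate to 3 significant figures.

R ≈ 5.22 mm/hr

Column moisture flux per unit crosswind length is F = V × PW.
Inflow: F_in = 6.83 × 43.7 = 298.471 mm·m/s
Outflow: F_out = 3 × 16.4 = 49.2 mm·m/s
Steady-state rate R = (F_in − F_out)/L = (298.471 − 49.2) / 172000 m = 1.449e-03 mm/s.
R = 1.449e-03 × 3600 = 5.22 mm/hr.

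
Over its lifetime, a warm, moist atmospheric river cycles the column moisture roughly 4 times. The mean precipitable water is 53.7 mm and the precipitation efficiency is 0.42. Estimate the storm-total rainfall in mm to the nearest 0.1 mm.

Each cycle deposits ε × PW = 0.42 × 53.7 = 22.554 mm.
Over 4 cycles: 4 × 22.554 = 90.2 mm.

rainfall ≈ 90.2 mm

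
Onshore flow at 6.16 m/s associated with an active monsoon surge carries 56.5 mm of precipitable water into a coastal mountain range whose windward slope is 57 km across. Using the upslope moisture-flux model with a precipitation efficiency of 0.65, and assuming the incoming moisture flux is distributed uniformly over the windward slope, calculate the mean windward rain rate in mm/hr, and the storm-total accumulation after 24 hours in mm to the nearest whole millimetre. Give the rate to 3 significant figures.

Incoming column moisture flux per unit ridge length: F = V × PW = 6.16 × 56.5 = 348.04 mm·m/s.
Spread over the 57 km slope with efficiency ε = 0.65: R = ε·F/W = 0.65 × 348.04 / 57000 m = 3.969e-03 mm/s.
R = 3.969e-03 × 3600 = 14.3 mm/hr.
Over 24 h: total = 14.3 × 24 = 343.2 ≈ 343 mm.

R ≈ 14.3 mm/hr; total ≈ 343 mm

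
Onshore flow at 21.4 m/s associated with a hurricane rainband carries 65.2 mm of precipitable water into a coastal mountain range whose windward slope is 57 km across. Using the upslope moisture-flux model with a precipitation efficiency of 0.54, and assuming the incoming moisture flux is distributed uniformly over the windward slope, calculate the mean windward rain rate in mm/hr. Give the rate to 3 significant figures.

R ≈ 47.6 mm/hr

Incoming column moisture flux per unit ridge length: F = V × PW = 21.4 × 65.2 = 1395.28 mm·m/s.
Spread over the 57 km slope with efficiency ε = 0.54: R = ε·F/W = 0.54 × 1395.28 / 57000 m = 1.322e-02 mm/s.
R = 1.322e-02 × 3600 = 47.6 mm/hr.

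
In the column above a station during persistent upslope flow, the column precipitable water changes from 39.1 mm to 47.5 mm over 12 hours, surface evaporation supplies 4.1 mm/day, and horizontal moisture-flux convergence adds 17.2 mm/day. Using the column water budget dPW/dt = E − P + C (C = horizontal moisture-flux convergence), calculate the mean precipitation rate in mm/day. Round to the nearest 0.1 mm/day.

P ≈ 4.5 mm/day

dPW/dt = (47.5 − 39.1) mm / (12/24 day) = +16.800 mm/day.
P = E + C − dPW/dt = 4.1 + (17.2) − (+16.800) = 4.5 mm/day.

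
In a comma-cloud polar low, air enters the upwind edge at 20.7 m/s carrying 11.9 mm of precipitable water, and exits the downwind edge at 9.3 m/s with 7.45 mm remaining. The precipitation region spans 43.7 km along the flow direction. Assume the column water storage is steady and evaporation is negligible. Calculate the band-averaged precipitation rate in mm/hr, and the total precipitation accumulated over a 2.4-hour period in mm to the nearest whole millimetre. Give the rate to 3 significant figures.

R ≈ 14.6 mm/hr; total ≈ 35 mm

Column moisture flux per unit crosswind length is F = V × PW.
Inflow: F_in = 20.7 × 11.9 = 246.33 mm·m/s
Outflow: F_out = 9.3 × 7.45 = 69.285 mm·m/s
Steady-state rate R = (F_in − F_out)/L = (246.33 − 69.285) / 43700 m = 4.051e-03 mm/s.
R = 4.051e-03 × 3600 = 14.6 mm/hr.
Over 2.4 h: total = 14.6 × 2.4 = 35.04 ≈ 35 mm.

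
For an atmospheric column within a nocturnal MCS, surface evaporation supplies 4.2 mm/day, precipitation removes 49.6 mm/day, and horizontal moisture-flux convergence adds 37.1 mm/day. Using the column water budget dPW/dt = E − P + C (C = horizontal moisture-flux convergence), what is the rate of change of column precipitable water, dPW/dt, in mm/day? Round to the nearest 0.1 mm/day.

dPW/dt = E − P + C = 4.2 − 49.6 + (37.1) = -8.3 mm/day.

dPW/dt ≈ -8.3 mm/day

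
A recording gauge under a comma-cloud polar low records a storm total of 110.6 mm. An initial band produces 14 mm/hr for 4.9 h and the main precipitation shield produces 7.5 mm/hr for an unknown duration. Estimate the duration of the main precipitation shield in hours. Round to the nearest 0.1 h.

Known phases: 14 × 4.9 = 68.6 mm.
Remaining depth = 110.6 − 68.6 = 42 mm.
Duration = 42 / 7.5 = 5.6 h.

duration ≈ 5.6 h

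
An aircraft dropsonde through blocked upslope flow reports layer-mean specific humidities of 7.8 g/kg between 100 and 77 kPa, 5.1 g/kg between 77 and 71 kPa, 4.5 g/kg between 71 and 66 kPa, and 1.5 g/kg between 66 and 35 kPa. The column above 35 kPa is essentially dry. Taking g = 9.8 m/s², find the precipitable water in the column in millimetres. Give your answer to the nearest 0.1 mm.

PW ≈ 28.5 mm

Precipitable water is the column-integrated vapour mass per unit area: PW = (1/g) Σ q̄ Δp, with q in kg/kg and Δp in Pa (1 kg/m² of water = 1 mm).
Layer 100–77 kPa: Δp = 230 hPa = 23000 Pa, q̄ = 0.0078 kg/kg → 0.0078 × 23000 / 9.8 = 18.31 mm
Layer 77–71 kPa: Δp = 60 hPa = 6000 Pa, q̄ = 0.0051 kg/kg → 0.0051 × 6000 / 9.8 = 3.12 mm
Layer 71–66 kPa: Δp = 50 hPa = 5000 Pa, q̄ = 0.0045 kg/kg → 0.0045 × 5000 / 9.8 = 2.30 mm
Layer 66–35 kPa: Δp = 310 hPa = 31000 Pa, q̄ = 0.0015 kg/kg → 0.0015 × 31000 / 9.8 = 4.74 mm
PW = 18.31 + 3.12 + 2.30 + 4.74 = 28.47 ≈ 28.5 mm.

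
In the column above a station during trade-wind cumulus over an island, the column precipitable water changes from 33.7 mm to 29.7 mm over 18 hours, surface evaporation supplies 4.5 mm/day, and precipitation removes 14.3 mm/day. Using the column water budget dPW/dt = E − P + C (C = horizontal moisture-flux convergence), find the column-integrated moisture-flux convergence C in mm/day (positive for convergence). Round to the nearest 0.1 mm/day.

C ≈ 4.5 mm/day

dPW/dt = (29.7 − 33.7) mm / (18/24 day) = -5.333 mm/day.
C = dPW/dt − E + P = (-5.333) − 4.5 + 14.3 = 4.5 mm/day.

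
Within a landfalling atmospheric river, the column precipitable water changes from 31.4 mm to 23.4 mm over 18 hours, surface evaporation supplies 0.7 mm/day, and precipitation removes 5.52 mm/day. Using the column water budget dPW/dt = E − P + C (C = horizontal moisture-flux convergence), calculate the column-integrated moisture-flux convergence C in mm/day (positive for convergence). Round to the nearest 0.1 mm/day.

C ≈ -5.8 mm/day

dPW/dt = (23.4 − 31.4) mm / (18/24 day) = -10.667 mm/day.
C = dPW/dt − E + P = (-10.667) − 0.7 + 5.52 = -5.8 mm/day.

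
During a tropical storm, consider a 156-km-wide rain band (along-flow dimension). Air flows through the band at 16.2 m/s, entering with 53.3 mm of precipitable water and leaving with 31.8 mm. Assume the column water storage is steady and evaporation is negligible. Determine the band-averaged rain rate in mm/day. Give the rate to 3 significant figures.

R ≈ 193 mm/day

Column moisture flux per unit crosswind length is F = V × PW.
Inflow: F_in = 16.2 × 53.3 = 863.46 mm·m/s
Outflow: F_out = 16.2 × 31.8 = 515.16 mm·m/s
Steady-state rate R = (F_in − F_out)/L = (863.46 − 515.16) / 156000 m = 2.233e-03 mm/s.
R = 2.233e-03 × 3600 × 24 = 193 mm/day.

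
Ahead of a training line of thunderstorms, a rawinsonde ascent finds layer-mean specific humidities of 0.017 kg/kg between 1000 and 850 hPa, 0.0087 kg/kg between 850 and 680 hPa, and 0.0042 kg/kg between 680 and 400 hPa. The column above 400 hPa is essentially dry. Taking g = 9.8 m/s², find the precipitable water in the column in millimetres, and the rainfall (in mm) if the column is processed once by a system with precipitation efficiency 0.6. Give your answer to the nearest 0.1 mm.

PW ≈ 53.1 mm; rainfall ≈ 31.9 mm

Precipitable water is the column-integrated vapour mass per unit area: PW = (1/g) Σ q̄ Δp, with q in kg/kg and Δp in Pa (1 kg/m² of water = 1 mm).
Layer 1000–850 hPa: Δp = 150 hPa = 15000 Pa, q̄ = 0.017 kg/kg → 0.017 × 15000 / 9.8 = 26.02 mm
Layer 850–680 hPa: Δp = 170 hPa = 17000 Pa, q̄ = 0.0087 kg/kg → 0.0087 × 17000 / 9.8 = 15.09 mm
Layer 680–400 hPa: Δp = 280 hPa = 28000 Pa, q̄ = 0.0042 kg/kg → 0.0042 × 28000 / 9.8 = 12.00 mm
PW = 26.02 + 15.09 + 12.00 = 53.11 ≈ 53.1 mm.
Rainfall = ε × PW = 0.6 × 53.1 = 31.9 mm.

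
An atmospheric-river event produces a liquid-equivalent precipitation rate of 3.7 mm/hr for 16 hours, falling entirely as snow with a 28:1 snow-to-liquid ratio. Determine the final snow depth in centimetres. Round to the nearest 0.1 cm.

snow depth ≈ 165.8 cm

Liquid-equivalent depth = 3.7 × 16 = 59.2 mm.
Snow depth = 59.2 mm × 28 = 1657.6 mm = 165.8 cm.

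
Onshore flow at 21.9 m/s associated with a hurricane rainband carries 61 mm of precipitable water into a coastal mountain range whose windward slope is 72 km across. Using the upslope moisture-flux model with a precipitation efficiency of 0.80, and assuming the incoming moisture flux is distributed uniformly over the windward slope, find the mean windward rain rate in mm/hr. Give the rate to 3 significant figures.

R ≈ 53.4 mm/hr

Incoming column moisture flux per unit ridge length: F = V × PW = 21.9 × 61 = 1335.9 mm·m/s.
Spread over the 72 km slope with efficiency ε = 0.80: R = ε·F/W = 0.80 × 1335.9 / 72000 m = 1.484e-02 mm/s.
R = 1.484e-02 × 3600 = 53.4 mm/hr.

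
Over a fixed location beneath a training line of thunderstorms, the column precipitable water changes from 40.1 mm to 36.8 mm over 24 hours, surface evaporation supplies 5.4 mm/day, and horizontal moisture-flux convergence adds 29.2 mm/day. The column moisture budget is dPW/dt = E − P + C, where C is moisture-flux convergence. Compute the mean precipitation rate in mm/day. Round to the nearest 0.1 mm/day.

P ≈ 37.9 mm/day

dPW/dt = (36.8 − 40.1) mm / (24/24 day) = -3.300 mm/day.
P = E + C − dPW/dt = 5.4 + (29.2) − (-3.300) = 37.9 mm/day.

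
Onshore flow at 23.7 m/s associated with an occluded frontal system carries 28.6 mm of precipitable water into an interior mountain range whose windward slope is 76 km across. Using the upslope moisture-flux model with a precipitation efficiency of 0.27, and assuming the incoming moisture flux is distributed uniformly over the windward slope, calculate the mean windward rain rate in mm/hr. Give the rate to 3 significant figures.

Incoming column moisture flux per unit ridge length: F = V × PW = 23.7 × 28.6 = 677.82 mm·m/s.
Spread over the 76 km slope with efficiency ε = 0.27: R = ε·F/W = 0.27 × 677.82 / 76000 m = 2.408e-03 mm/s.
R = 2.408e-03 × 3600 = 8.67 mm/hr.

R ≈ 8.67 mm/hr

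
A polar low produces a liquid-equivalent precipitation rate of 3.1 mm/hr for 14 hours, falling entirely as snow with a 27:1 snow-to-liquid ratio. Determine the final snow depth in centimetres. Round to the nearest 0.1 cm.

Liquid-equivalent depth = 3.1 × 14 = 43.4 mm.
Snow depth = 43.4 mm × 27 = 1171.8 mm = 117.2 cm.

snow depth ≈ 117.2 cm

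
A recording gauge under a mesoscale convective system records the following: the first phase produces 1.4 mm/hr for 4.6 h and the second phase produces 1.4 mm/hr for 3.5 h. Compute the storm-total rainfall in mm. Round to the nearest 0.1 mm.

Total = Σ Rᵢ Δtᵢ = 1.4 × 4.6 + 1.4 × 3.5
      = 6.44 + 4.9 = 11.3 mm.

total ≈ 11.3 mm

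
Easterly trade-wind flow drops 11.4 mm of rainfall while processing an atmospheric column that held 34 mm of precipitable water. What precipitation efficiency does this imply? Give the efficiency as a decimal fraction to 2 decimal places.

ε = rainfall / PW = 11.4 / 34 = 0.34.

ε ≈ 0.34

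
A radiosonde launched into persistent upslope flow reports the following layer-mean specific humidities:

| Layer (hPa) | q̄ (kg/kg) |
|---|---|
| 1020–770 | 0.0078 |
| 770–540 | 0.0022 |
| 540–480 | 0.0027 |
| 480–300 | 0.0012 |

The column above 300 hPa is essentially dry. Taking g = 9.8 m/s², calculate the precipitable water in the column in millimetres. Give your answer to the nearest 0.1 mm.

PW ≈ 28.9 mm

Precipitable water is the column-integrated vapour mass per unit area: PW = (1/g) Σ q̄ Δp, with q in kg/kg and Δp in Pa (1 kg/m² of water = 1 mm).
Layer 1020–770 hPa: Δp = 250 hPa = 25000 Pa, q̄ = 0.0078 kg/kg → 0.0078 × 25000 / 9.8 = 19.90 mm
Layer 770–540 hPa: Δp = 230 hPa = 23000 Pa, q̄ = 0.0022 kg/kg → 0.0022 × 23000 / 9.8 = 5.16 mm
Layer 540–480 hPa: Δp = 60 hPa = 6000 Pa, q̄ = 0.0027 kg/kg → 0.0027 × 6000 / 9.8 = 1.65 mm
Layer 480–300 hPa: Δp = 180 hPa = 18000 Pa, q̄ = 0.0012 kg/kg → 0.0012 × 18000 / 9.8 = 2.20 mm
PW = 19.90 + 5.16 + 1.65 + 2.20 = 28.91 ≈ 28.9 mm.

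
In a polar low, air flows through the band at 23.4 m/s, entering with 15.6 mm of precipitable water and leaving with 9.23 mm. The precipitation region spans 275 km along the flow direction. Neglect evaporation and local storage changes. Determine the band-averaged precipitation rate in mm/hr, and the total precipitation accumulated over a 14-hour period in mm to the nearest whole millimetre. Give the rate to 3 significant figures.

Column moisture flux per unit crosswind length is F = V × PW.
Inflow: F_in = 23.4 × 15.6 = 365.04 mm·m/s
Outflow: F_out = 23.4 × 9.23 = 215.982 mm·m/s
Steady-state rate R = (F_in − F_out)/L = (365.04 − 215.982) / 275000 m = 5.420e-04 mm/s.
R = 5.420e-04 × 3600 = 1.95 mm/hr.
Over 14 h: total = 1.95 × 14 = 27.3 ≈ 27 mm.

R ≈ 1.95 mm/hr; total ≈ 27 mm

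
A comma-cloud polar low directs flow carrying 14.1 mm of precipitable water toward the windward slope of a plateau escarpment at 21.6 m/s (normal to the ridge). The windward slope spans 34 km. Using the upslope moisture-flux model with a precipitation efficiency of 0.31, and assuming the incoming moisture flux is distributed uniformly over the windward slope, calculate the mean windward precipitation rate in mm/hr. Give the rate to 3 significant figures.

R ≈ 10.0 mm/hr

Incoming column moisture flux per unit ridge length: F = V × PW = 21.6 × 14.1 = 304.56 mm·m/s.
Spread over the 34 km slope with efficiency ε = 0.31: R = ε·F/W = 0.31 × 304.56 / 34000 m = 2.777e-03 mm/s.
R = 2.777e-03 × 3600 = 10.0 mm/hr.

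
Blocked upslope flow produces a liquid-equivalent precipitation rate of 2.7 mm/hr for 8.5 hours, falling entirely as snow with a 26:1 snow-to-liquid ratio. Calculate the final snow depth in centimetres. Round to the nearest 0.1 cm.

snow depth ≈ 59.7 cm

Liquid-equivalent depth = 2.7 × 8.5 = 22.95 mm.
Snow depth = 22.95 mm × 26 = 596.7 mm = 59.7 cm.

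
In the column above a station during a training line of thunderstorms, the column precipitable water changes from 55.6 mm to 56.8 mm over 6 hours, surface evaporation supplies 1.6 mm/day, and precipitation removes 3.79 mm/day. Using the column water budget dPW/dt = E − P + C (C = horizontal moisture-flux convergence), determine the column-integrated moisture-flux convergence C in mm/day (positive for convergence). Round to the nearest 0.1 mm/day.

dPW/dt = (56.8 − 55.6) mm / (6/24 day) = +4.800 mm/day.
C = dPW/dt − E + P = (+4.800) − 1.6 + 3.79 = 7.0 mm/day.

C ≈ 7.0 mm/day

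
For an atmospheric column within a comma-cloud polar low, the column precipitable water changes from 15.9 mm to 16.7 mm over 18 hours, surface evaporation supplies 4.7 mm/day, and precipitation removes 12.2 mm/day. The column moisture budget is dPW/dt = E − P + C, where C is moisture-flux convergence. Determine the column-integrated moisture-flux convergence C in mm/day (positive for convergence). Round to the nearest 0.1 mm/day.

dPW/dt = (16.7 − 15.9) mm / (18/24 day) = +1.067 mm/day.
C = dPW/dt − E + P = (+1.067) − 4.7 + 12.2 = 8.6 mm/day.

C ≈ 8.6 mm/day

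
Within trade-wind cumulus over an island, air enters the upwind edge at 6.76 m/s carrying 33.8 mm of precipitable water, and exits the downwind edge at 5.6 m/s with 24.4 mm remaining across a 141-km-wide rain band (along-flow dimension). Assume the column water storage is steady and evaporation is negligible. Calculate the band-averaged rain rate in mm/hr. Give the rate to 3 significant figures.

Column moisture flux per unit crosswind length is F = V × PW.
Inflow: F_in = 6.76 × 33.8 = 228.488 mm·m/s
Outflow: F_out = 5.6 × 24.4 = 136.64 mm·m/s
Steady-state rate R = (F_in − F_out)/L = (228.488 − 136.64) / 141000 m = 6.514e-04 mm/s.
R = 6.514e-04 × 3600 = 2.35 mm/hr.

R ≈ 2.35 mm/hr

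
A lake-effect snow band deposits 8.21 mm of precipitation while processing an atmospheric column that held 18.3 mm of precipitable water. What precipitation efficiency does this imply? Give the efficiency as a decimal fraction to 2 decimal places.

ε = precipitation / PW = 8.21 / 18.3 = 0.45.

ε ≈ 0.45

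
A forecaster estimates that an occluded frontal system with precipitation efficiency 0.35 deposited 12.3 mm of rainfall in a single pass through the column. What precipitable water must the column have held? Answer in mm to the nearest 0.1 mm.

PW ≈ 35.1 mm

PW = rainfall / ε = 12.3 / 0.35 = 35.1 mm.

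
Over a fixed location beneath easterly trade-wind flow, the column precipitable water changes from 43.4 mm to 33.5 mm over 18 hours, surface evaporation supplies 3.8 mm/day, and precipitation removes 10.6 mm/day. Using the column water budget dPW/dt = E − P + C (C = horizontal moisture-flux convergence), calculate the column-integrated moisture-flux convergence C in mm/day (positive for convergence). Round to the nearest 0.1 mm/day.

dPW/dt = (33.5 − 43.4) mm / (18/24 day) = -13.200 mm/day.
C = dPW/dt − E + P = (-13.200) − 3.8 + 10.6 = -6.4 mm/day.

C ≈ -6.4 mm/day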